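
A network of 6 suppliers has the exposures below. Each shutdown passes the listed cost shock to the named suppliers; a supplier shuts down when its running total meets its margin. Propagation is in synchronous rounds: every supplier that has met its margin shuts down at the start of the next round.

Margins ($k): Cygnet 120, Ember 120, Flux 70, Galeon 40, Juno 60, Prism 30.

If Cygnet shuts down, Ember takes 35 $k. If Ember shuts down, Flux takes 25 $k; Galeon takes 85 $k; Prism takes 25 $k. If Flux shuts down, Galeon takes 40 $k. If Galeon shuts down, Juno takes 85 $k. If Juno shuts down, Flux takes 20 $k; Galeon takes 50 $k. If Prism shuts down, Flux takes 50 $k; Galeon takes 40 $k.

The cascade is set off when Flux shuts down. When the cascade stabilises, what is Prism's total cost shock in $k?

0

Round 1 — Flux shuts down (initial).
  Galeon: +40 → 40 ≥ 40
Round 2 — Galeon shuts down.
  Juno: +85 → 85 ≥ 60
Round 3 — Juno shuts down.
No further shutdowns.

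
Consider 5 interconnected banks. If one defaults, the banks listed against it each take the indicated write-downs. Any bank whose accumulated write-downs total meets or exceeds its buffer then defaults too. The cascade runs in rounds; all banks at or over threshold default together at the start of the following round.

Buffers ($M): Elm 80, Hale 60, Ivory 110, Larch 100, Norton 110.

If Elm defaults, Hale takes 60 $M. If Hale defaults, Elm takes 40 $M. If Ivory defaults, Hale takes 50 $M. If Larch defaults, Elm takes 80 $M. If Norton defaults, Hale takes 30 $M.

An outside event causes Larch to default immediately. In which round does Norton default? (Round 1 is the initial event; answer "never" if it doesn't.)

Round 1 — Larch defaults (initial).
  Elm: +80 → 80 ≥ 80
Round 2 — Elm defaults.
  Hale: +60 → 60 ≥ 60
Round 3 — Hale defaults.
No further defaults.

never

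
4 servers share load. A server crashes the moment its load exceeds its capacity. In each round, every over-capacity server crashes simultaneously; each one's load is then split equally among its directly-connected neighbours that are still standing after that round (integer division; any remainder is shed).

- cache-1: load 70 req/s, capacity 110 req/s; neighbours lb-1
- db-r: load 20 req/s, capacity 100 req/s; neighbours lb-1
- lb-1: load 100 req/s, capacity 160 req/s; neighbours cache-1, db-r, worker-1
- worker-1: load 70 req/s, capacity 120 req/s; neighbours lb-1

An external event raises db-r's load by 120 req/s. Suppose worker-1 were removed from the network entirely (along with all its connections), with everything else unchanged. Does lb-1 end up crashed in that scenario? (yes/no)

With worker-1 removed:
Round 1 — db-r at 140 > 100. db-r crashes.
  db-r sheds 140 req/s to lb-1: 140 each.
    lb-1: 100+140 = 240 > 160
Round 2 — lb-1 crashes.
  lb-1 sheds 240 req/s to cache-1: 240 each.
    cache-1: 70+240 = 310 > 110
Round 3 — cache-1 crashes.
  cache-1 sheds 310 req/s: no online neighbours, lost.
No further crashes.

yes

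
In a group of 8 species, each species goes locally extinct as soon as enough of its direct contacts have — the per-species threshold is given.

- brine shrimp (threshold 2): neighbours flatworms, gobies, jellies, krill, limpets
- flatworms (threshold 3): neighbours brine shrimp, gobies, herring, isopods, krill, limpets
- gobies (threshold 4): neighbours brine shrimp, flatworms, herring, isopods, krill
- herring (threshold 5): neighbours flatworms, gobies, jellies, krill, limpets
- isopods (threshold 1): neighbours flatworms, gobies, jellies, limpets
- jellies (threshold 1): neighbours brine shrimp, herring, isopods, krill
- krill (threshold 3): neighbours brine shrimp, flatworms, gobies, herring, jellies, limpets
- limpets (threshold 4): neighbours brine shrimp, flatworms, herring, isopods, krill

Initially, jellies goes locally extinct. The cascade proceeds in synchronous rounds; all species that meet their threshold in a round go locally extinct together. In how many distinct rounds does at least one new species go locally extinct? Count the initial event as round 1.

Round 1 — jellies goes locally extinct (initial).
Round 2 — checking thresholds:
  brine shrimp: 1 of 5 neighbours < 2, not yet.
  herring: 1 of 5 neighbours < 5, not yet.
  isopods: 1 of 4 neighbours ≥ 1, goes locally extinct.
  krill: 1 of 6 neighbours < 3, not yet.
Round 3 — no new extinctions; cascade stops.

2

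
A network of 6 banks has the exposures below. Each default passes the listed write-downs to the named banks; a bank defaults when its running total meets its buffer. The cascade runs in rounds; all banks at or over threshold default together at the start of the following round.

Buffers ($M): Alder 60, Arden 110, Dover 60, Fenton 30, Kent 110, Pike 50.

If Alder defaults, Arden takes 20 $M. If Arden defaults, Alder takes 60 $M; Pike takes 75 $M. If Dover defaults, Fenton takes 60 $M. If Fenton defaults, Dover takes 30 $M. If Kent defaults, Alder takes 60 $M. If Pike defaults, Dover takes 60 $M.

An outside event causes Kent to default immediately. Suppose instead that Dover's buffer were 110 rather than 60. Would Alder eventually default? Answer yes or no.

With Dover's buffer at 110:
Round 1 — Kent defaults (initial).
  Alder: +60 → 60 ≥ 60
Round 2 — Alder defaults.
  Arden: +20 → 20 < 110
No further defaults.

yes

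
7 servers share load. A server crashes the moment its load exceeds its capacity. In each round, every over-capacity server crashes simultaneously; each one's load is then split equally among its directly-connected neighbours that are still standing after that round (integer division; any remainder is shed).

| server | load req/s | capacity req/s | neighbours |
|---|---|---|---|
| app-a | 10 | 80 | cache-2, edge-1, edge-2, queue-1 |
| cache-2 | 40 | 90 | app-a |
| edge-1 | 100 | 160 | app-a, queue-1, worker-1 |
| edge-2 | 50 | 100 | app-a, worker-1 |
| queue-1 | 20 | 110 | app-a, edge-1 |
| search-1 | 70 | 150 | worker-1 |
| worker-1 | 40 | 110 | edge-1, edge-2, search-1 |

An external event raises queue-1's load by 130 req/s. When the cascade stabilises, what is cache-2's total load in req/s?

82

Round 1 — queue-1 at 150 > 110. queue-1 crashes.
  queue-1 sheds 150 req/s to app-a, edge-1: 75 each.
    app-a: 10+75 = 85 > 80
    edge-1: 100+75 = 175 > 160
Round 2 — app-a, edge-1 crash.
  app-a sheds 85 req/s to cache-2, edge-2: 42 each (1 lost).
    cache-2: 40+42 = 82 ≤ 90
    edge-2: 50+42 = 92 ≤ 100
  edge-1 sheds 175 req/s to worker-1: 175 each.
    worker-1: 40+175 = 215 > 110
Round 3 — worker-1 crashes.
  worker-1 sheds 215 req/s to edge-2, search-1: 107 each (1 lost).
    edge-2: 92+107 = 199 > 100
    search-1: 70+107 = 177 > 150
Round 4 — edge-2, search-1 crash.
  edge-2 sheds 199 req/s: no online neighbours, lost.
  search-1 sheds 177 req/s: no online neighbours, lost.
No further crashes.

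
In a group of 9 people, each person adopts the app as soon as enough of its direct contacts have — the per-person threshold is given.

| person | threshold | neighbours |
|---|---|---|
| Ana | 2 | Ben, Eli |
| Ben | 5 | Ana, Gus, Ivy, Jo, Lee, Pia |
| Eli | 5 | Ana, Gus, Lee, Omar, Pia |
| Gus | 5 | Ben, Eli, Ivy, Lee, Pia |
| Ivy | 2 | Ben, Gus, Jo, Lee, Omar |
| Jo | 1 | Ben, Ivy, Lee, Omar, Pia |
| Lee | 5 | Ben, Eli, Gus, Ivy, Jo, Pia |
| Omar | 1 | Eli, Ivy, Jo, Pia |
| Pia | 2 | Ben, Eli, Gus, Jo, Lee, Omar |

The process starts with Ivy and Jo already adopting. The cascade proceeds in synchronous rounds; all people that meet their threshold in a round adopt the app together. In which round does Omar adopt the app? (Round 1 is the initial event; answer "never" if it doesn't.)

2

Round 1 — Ivy, Jo adopt the app (initial).
Round 2 — checking thresholds:
  Ben: 2 of 6 neighbours < 5, holds.
  Gus: 1 of 5 neighbours < 5, holds.
  Lee: 2 of 6 neighbours < 5, holds.
  Omar: 2 of 4 neighbours ≥ 1, adopts the app.
  Pia: 1 of 6 neighbours < 2, holds.
Round 3 — checking thresholds:
  Ben: 2 of 6 neighbours < 5, holds.
  Eli: 1 of 5 neighbours < 5, holds.
  Gus: 1 of 5 neighbours < 5, holds.
  Lee: 2 of 6 neighbours < 5, holds.
  Pia: 2 of 6 neighbours ≥ 2, adopts the app.
Round 4 — no new adoptions; cascade stops.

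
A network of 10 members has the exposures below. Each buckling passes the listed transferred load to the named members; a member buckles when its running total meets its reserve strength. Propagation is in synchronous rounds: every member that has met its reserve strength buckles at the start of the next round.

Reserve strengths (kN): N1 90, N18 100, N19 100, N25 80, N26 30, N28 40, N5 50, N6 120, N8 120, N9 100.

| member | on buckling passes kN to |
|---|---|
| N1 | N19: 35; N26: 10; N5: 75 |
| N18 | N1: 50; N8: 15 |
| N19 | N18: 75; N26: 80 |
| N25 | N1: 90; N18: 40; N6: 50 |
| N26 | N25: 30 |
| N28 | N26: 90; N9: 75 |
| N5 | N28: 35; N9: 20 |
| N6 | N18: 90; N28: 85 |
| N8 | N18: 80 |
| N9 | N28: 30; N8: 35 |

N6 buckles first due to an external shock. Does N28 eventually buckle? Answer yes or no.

Round 1 — N6 buckles (initial).
  N18: +90 → 90 < 100
  N28: +85 → 85 ≥ 40
Round 2 — N28 buckles.
  N26: +90 → 90 ≥ 30
  N9: +75 → 75 < 100
Round 3 — N26 buckles.
  N25: +30 → 30 < 80
No further bucklings.

yes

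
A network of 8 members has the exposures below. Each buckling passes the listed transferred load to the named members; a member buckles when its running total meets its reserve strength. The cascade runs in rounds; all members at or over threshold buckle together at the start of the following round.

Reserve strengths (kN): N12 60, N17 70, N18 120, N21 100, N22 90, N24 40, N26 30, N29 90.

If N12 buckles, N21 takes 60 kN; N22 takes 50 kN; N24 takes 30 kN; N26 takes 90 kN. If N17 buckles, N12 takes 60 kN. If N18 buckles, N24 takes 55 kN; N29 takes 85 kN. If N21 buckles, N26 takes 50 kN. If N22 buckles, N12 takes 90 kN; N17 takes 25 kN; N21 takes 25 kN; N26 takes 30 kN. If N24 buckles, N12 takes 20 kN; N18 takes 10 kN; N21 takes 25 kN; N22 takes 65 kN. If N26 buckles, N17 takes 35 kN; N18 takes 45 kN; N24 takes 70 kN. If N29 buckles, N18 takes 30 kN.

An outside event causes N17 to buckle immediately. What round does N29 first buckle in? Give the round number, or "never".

never

Round 1 — N17 buckles (initial).
  N12: +60 → 60 ≥ 60
Round 2 — N12 buckles.
  N21: +60 → 60 < 100
  N22: +50 → 50 < 90
  N24: +30 → 30 < 40
  N26: +90 → 90 ≥ 30
Round 3 — N26 buckles.
  N18: +45 → 45 < 120
  N24: +70 → 100 ≥ 40
Round 4 — N24 buckles.
  N18: +10 → 55 < 120
  N21: +25 → 85 < 100
  N22: +65 → 115 ≥ 90
Round 5 — N22 buckles.
  N21: +25 → 110 ≥ 100
Round 6 — N21 buckles.
No further bucklings.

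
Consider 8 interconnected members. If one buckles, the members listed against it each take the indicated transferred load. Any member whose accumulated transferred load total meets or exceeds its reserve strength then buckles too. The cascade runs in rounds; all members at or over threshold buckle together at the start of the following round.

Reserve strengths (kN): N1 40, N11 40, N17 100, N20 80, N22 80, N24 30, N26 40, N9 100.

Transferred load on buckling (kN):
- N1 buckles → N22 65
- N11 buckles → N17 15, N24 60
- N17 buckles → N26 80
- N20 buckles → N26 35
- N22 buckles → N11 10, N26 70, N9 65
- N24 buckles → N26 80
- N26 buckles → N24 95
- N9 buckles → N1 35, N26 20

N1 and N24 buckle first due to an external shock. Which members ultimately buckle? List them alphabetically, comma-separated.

N1, N24, N26

Round 1 — N1, N24 buckle (initial).
  N22: +65 → 65 < 80
  N26: +80 → 80 ≥ 40
Round 2 — N26 buckles.
No further bucklings.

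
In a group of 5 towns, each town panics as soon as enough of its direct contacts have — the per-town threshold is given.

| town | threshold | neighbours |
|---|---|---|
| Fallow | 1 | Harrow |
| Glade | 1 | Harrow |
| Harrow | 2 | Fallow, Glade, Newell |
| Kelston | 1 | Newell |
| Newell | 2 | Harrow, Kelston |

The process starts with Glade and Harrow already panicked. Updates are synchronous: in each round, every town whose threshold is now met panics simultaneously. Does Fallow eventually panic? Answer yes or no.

Round 1 — Glade, Harrow panic (initial).
Round 2 — checking thresholds:
  Fallow: 1 of 1 neighbours ≥ 1, panics.
  Newell: 1 of 2 neighbours < 2, holds.
Round 3 — no new panics; cascade stops.

yes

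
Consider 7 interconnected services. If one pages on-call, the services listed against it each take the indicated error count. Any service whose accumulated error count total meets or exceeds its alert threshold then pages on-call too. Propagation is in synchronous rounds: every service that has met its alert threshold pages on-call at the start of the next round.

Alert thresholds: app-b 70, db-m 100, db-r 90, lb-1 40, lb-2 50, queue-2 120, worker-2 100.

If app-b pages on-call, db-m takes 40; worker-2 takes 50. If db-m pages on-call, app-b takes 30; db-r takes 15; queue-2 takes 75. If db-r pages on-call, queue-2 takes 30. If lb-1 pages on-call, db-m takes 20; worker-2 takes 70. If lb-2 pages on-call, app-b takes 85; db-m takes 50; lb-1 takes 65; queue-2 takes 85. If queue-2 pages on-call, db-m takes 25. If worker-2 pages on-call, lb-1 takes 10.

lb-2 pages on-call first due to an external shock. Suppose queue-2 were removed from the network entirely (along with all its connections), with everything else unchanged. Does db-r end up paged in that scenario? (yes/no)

With queue-2 removed:
Round 1 — lb-2 pages on-call (initial).
  app-b: +85 → 85 ≥ 70
  db-m: +50 → 50 < 100
  lb-1: +65 → 65 ≥ 40
Round 2 — app-b, lb-1 page on-call.
  db-m: +40+20 → 110 ≥ 100
  worker-2: +50+70 → 120 ≥ 100
Round 3 — db-m, worker-2 page on-call.
  db-r: +15 → 15 < 90
No further pages.

no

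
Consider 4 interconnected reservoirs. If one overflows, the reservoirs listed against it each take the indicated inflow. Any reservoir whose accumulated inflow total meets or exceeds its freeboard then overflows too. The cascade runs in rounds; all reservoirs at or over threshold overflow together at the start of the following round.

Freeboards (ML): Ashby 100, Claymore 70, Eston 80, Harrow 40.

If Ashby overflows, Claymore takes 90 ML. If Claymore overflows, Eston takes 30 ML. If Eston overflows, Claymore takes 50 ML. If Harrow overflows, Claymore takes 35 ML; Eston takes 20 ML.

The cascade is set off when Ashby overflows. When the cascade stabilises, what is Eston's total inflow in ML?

Round 1 — Ashby overflows (initial).
  Claymore: +90 → 90 ≥ 70
Round 2 — Claymore overflows.
  Eston: +30 → 30 < 80
No further overflows.

30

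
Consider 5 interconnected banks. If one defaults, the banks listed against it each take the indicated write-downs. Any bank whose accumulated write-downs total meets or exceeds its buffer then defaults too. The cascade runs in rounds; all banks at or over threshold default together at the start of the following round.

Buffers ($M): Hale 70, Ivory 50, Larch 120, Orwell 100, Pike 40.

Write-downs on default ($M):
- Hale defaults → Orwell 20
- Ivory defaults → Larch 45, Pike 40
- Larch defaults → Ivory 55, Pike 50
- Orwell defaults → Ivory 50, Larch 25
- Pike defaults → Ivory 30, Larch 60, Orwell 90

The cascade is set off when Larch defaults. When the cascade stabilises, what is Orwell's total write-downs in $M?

90

Round 1 — Larch defaults (initial).
  Ivory: +55 → 55 ≥ 50
  Pike: +50 → 50 ≥ 40
Round 2 — Ivory, Pike default.
  Orwell: +90 → 90 < 100
No further defaults.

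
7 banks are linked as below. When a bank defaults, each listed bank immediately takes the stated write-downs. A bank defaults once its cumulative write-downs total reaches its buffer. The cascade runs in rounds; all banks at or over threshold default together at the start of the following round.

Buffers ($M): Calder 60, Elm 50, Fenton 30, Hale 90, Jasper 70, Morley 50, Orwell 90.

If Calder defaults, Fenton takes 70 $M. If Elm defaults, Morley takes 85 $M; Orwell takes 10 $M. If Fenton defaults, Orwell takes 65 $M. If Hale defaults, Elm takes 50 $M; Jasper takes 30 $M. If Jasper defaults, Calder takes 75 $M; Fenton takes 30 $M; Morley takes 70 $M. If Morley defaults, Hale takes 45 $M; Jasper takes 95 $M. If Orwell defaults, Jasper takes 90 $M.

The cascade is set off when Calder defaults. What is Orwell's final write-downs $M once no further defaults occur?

Round 1 — Calder defaults (initial).
  Fenton: +70 → 70 ≥ 30
Round 2 — Fenton defaults.
  Orwell: +65 → 65 < 90
No further defaults.

65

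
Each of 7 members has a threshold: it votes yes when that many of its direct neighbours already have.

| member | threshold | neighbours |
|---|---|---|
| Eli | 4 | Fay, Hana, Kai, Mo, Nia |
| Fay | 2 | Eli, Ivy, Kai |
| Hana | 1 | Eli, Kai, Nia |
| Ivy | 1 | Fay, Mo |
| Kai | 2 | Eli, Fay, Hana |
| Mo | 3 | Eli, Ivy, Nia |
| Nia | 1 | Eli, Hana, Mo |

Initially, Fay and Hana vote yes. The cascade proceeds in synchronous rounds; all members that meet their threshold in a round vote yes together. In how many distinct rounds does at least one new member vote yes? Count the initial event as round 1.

4

Round 1 — Fay, Hana vote yes (initial).
Round 2 — checking thresholds:
  Eli: 2 of 5 neighbours < 4, holds.
  Ivy: 1 of 2 neighbours ≥ 1, votes yes.
  Kai: 2 of 3 neighbours ≥ 2, votes yes.
  Nia: 1 of 3 neighbours ≥ 1, votes yes.
Round 3 — checking thresholds:
  Eli: 4 of 5 neighbours ≥ 4, votes yes.
  Mo: 2 of 3 neighbours < 3, holds.
Round 4 — checking thresholds:
  Mo: 3 of 3 neighbours ≥ 3, votes yes.
Round 5 — no new yes votes; cascade stops.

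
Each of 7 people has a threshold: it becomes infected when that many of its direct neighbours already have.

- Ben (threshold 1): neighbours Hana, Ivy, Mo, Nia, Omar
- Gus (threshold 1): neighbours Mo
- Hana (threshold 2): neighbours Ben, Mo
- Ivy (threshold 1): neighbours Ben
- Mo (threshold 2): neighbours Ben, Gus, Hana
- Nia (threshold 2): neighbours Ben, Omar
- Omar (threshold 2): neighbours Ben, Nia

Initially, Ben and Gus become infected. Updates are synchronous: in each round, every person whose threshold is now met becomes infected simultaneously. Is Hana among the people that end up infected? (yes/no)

yes

Round 1 — Ben, Gus become infected (initial).
Round 2 — checking thresholds:
  Hana: 1 of 2 neighbours < 2, not yet.
  Ivy: 1 of 1 neighbours ≥ 1, becomes infected.
  Mo: 2 of 3 neighbours ≥ 2, becomes infected.
  Nia: 1 of 2 neighbours < 2, not yet.
  Omar: 1 of 2 neighbours < 2, not yet.
Round 3 — checking thresholds:
  Hana: 2 of 2 neighbours ≥ 2, becomes infected.
  Nia: 1 of 2 neighbours < 2, not yet.
  Omar: 1 of 2 neighbours < 2, not yet.
Round 4 — no new infections; cascade stops.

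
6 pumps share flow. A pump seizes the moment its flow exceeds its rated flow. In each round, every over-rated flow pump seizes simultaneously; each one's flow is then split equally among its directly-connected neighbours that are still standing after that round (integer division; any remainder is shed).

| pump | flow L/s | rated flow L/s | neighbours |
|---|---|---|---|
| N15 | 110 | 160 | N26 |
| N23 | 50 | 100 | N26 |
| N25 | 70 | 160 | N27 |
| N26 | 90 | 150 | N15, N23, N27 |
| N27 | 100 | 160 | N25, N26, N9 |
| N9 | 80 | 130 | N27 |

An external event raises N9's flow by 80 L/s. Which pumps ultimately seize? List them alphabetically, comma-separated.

N15, N23, N25, N26, N27, N9

Round 1 — N9 at 160 > 130. N9 seizes.
  N9 sheds 160 L/s to N27: 160 each.
    N27: 100+160 = 260 > 160
Round 2 — N27 seizes.
  N27 sheds 260 L/s to N25, N26: 130 each.
    N25: 70+130 = 200 > 160
    N26: 90+130 = 220 > 150
Round 3 — N25, N26 seize.
  N25 sheds 200 L/s: no online neighbours, lost.
  N26 sheds 220 L/s to N15, N23: 110 each.
    N15: 110+110 = 220 > 160
    N23: 50+110 = 160 > 100
Round 4 — N15, N23 seize.
  N15 sheds 220 L/s: no online neighbours, lost.
  N23 sheds 160 L/s: no online neighbours, lost.
No further seizures.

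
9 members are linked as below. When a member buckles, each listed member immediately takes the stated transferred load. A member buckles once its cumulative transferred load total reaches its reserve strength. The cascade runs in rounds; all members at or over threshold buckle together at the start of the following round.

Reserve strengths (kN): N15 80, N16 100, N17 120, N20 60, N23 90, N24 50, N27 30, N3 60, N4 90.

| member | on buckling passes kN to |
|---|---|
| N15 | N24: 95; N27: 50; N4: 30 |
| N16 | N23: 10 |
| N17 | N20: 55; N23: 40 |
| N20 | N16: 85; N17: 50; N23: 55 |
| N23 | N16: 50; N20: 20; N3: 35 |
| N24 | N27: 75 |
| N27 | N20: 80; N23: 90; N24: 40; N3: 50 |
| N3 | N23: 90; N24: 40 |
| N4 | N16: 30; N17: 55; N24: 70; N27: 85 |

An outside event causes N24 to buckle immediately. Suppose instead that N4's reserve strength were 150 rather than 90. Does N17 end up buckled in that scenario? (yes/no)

no

With N4's reserve strength at 150:
Round 1 — N24 buckles (initial).
  N27: +75 → 75 ≥ 30
Round 2 — N27 buckles.
  N20: +80 → 80 ≥ 60
  N23: +90 → 90 ≥ 90
  N3: +50 → 50 < 60
Round 3 — N20, N23 buckle.
  N16: +85+50 → 135 ≥ 100
  N17: +50 → 50 < 120
  N3: +35 → 85 ≥ 60
Round 4 — N16, N3 buckle.
No further bucklings.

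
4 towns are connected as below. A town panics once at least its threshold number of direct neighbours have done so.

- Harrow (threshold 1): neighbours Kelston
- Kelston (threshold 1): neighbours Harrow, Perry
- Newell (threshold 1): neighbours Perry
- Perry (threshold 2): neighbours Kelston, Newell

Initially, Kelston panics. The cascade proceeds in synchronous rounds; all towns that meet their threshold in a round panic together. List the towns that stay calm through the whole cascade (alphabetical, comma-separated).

Round 1 — Kelston panics (initial).
Round 2 — checking thresholds:
  Harrow: 1 of 1 neighbours ≥ 1, panics.
  Perry: 1 of 2 neighbours < 2, below threshold.
Round 3 — no new panics; cascade stops.

Newell, Perry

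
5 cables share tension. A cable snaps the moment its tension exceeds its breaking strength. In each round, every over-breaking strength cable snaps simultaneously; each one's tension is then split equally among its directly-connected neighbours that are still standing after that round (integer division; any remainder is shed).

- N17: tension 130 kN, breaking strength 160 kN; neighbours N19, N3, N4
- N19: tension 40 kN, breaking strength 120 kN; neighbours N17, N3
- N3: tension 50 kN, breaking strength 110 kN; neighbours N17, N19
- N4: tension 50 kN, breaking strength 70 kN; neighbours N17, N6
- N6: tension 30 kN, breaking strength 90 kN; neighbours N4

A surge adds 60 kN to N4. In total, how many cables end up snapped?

4

Round 1 — N4 at 110 > 70. N4 snaps.
  N4 sheds 110 kN to N17, N6: 55 each.
    N17: 130+55 = 185 > 160
    N6: 30+55 = 85 ≤ 90
Round 2 — N17 snaps.
  N17 sheds 185 kN to N19, N3: 92 each (1 lost).
    N19: 40+92 = 132 > 120
    N3: 50+92 = 142 > 110
Round 3 — N19, N3 snap.
  N19 sheds 132 kN: no online neighbours, lost.
  N3 sheds 142 kN: no online neighbours, lost.
No further breaks.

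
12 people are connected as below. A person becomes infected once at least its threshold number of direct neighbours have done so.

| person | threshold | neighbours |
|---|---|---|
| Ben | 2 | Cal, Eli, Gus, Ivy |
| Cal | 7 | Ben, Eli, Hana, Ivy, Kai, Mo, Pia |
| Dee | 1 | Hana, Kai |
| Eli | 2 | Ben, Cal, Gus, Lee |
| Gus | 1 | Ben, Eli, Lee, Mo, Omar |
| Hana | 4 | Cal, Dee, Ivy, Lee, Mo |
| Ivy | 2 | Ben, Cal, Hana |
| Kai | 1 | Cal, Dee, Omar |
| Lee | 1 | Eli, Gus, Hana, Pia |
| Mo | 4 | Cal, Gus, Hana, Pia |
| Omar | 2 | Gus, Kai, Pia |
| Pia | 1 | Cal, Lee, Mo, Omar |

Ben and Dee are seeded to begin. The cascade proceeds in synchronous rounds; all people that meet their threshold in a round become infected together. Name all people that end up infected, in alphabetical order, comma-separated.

Ben, Dee, Eli, Gus, Kai, Lee, Omar, Pia

Round 1 — Ben, Dee become infected (initial).
Round 2 — checking thresholds:
  Cal: 1 of 7 neighbours < 7, below threshold.
  Eli: 1 of 4 neighbours < 2, below threshold.
  Gus: 1 of 5 neighbours ≥ 1, becomes infected.
  Hana: 1 of 5 neighbours < 4, below threshold.
  Ivy: 1 of 3 neighbours < 2, below threshold.
  Kai: 1 of 3 neighbours ≥ 1, becomes infected.
Round 3 — checking thresholds:
  Cal: 2 of 7 neighbours < 7, below threshold.
  Eli: 2 of 4 neighbours ≥ 2, becomes infected.
  Hana: 1 of 5 neighbours < 4, below threshold.
  Ivy: 1 of 3 neighbours < 2, below threshold.
  Lee: 1 of 4 neighbours ≥ 1, becomes infected.
  Mo: 1 of 4 neighbours < 4, below threshold.
  Omar: 2 of 3 neighbours ≥ 2, becomes infected.
Round 4 — checking thresholds:
  Cal: 3 of 7 neighbours < 7, below threshold.
  Hana: 2 of 5 neighbours < 4, below threshold.
  Ivy: 1 of 3 neighbours < 2, below threshold.
  Mo: 1 of 4 neighbours < 4, below threshold.
  Pia: 2 of 4 neighbours ≥ 1, becomes infected.
Round 5 — no new infections; cascade stops.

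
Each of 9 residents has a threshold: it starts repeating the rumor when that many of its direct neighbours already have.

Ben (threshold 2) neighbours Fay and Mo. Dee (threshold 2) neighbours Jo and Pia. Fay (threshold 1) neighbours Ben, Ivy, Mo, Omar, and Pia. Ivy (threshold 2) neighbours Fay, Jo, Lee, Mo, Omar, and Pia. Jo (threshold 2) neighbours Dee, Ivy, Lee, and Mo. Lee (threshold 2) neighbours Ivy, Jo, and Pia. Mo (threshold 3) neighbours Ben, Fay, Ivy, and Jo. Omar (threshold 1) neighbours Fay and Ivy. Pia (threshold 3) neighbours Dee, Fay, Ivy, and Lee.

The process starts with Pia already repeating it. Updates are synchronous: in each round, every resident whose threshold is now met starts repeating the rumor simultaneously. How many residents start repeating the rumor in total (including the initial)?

9

Round 1 — Pia starts repeating the rumor (initial).
Round 2 — checking thresholds:
  Dee: 1 of 2 neighbours < 2, holds.
  Fay: 1 of 5 neighbours ≥ 1, starts repeating the rumor.
  Ivy: 1 of 6 neighbours < 2, holds.
  Lee: 1 of 3 neighbours < 2, holds.
Round 3 — checking thresholds:
  Ben: 1 of 2 neighbours < 2, holds.
  Dee: 1 of 2 neighbours < 2, holds.
  Ivy: 2 of 6 neighbours ≥ 2, starts repeating the rumor.
  Lee: 1 of 3 neighbours < 2, holds.
  Mo: 1 of 4 neighbours < 3, holds.
  Omar: 1 of 2 neighbours ≥ 1, starts repeating the rumor.
Round 4 — checking thresholds:
  Ben: 1 of 2 neighbours < 2, holds.
  Dee: 1 of 2 neighbours < 2, holds.
  Jo: 1 of 4 neighbours < 2, holds.
  Lee: 2 of 3 neighbours ≥ 2, starts repeating the rumor.
  Mo: 2 of 4 neighbours < 3, holds.
Round 5 — checking thresholds:
  Ben: 1 of 2 neighbours < 2, holds.
  Dee: 1 of 2 neighbours < 2, holds.
  Jo: 2 of 4 neighbours ≥ 2, starts repeating the rumor.
  Mo: 2 of 4 neighbours < 3, holds.
Round 6 — checking thresholds:
  Ben: 1 of 2 neighbours < 2, holds.
  Dee: 2 of 2 neighbours ≥ 2, starts repeating the rumor.
  Mo: 3 of 4 neighbours ≥ 3, starts repeating the rumor.
Round 7 — checking thresholds:
  Ben: 2 of 2 neighbours ≥ 2, starts repeating the rumor.
Round 8 — no new spreads; cascade stops.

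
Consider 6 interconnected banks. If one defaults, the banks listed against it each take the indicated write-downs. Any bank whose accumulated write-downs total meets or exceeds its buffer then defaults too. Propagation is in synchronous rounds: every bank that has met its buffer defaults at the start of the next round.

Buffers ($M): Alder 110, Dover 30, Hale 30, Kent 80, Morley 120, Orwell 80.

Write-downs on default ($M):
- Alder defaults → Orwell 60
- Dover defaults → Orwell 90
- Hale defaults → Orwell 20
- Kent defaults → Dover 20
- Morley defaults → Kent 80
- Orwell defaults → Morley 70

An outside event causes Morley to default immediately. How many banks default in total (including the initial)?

Round 1 — Morley defaults (initial).
  Kent: +80 → 80 ≥ 80
Round 2 — Kent defaults.
  Dover: +20 → 20 < 30
No further defaults.

2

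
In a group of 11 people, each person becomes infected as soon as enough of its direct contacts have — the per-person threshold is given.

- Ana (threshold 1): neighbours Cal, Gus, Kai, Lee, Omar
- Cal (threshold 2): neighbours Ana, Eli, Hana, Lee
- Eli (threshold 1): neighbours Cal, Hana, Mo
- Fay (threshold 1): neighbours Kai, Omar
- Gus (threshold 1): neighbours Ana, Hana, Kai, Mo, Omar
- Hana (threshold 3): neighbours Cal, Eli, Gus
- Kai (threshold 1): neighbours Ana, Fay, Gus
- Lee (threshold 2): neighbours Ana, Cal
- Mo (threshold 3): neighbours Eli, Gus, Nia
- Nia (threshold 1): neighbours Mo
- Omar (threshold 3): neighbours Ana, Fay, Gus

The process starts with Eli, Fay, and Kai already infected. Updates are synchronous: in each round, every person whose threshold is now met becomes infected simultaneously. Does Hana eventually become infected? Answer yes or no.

Round 1 — Eli, Fay, Kai become infected (initial).
Round 2 — checking thresholds:
  Ana: 1 of 5 neighbours ≥ 1, becomes infected.
  Cal: 1 of 4 neighbours < 2, below threshold.
  Gus: 1 of 5 neighbours ≥ 1, becomes infected.
  Hana: 1 of 3 neighbours < 3, below threshold.
  Mo: 1 of 3 neighbours < 3, below threshold.
  Omar: 1 of 3 neighbours < 3, below threshold.
Round 3 — checking thresholds:
  Cal: 2 of 4 neighbours ≥ 2, becomes infected.
  Hana: 2 of 3 neighbours < 3, below threshold.
  Lee: 1 of 2 neighbours < 2, below threshold.
  Mo: 2 of 3 neighbours < 3, below threshold.
  Omar: 3 of 3 neighbours ≥ 3, becomes infected.
Round 4 — checking thresholds:
  Hana: 3 of 3 neighbours ≥ 3, becomes infected.
  Lee: 2 of 2 neighbours ≥ 2, becomes infected.
  Mo: 2 of 3 neighbours < 3, below threshold.
Round 5 — no new infections; cascade stops.

yes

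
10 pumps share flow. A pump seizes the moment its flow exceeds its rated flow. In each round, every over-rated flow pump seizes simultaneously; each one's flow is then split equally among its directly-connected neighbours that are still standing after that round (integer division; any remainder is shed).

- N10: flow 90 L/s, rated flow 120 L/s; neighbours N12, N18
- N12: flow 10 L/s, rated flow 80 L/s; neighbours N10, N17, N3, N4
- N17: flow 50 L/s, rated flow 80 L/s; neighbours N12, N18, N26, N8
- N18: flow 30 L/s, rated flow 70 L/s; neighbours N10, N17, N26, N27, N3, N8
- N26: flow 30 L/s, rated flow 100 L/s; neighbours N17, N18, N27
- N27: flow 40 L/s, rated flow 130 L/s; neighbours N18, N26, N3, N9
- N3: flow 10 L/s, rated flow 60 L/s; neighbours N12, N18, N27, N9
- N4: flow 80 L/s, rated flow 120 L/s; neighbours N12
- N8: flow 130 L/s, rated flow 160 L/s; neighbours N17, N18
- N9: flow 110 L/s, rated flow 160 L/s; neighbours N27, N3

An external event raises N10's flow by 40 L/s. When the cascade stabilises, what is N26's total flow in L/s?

49

Round 1 — N10 at 130 > 120. N10 seizes.
  N10 sheds 130 L/s to N12, N18: 65 each.
    N12: 10+65 = 75 ≤ 80
    N18: 30+65 = 95 > 70
Round 2 — N18 seizes.
  N18 sheds 95 L/s to N17, N26, N27, N3, N8: 19 each.
    N17: 50+19 = 69 ≤ 80
    N26: 30+19 = 49 ≤ 100
    N27: 40+19 = 59 ≤ 130
    N3: 10+19 = 29 ≤ 60
    N8: 130+19 = 149 ≤ 160
No further seizures.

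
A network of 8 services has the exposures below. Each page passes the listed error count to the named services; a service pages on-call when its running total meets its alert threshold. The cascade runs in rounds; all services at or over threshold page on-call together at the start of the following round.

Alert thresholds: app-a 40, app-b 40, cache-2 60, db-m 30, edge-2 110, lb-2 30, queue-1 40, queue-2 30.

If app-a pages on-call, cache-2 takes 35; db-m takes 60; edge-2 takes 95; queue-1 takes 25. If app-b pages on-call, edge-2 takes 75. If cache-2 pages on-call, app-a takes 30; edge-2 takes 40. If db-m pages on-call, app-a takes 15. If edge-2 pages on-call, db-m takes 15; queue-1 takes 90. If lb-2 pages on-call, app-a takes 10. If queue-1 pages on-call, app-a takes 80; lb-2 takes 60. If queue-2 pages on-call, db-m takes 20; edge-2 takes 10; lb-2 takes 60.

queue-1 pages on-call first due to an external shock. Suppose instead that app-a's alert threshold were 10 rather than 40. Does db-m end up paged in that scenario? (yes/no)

With app-a's alert threshold at 10:
Round 1 — queue-1 pages on-call (initial).
  app-a: +80 → 80 ≥ 10
  lb-2: +60 → 60 ≥ 30
Round 2 — app-a, lb-2 page on-call.
  cache-2: +35 → 35 < 60
  db-m: +60 → 60 ≥ 30
  edge-2: +95 → 95 < 110
Round 3 — db-m pages on-call.
No further pages.

yes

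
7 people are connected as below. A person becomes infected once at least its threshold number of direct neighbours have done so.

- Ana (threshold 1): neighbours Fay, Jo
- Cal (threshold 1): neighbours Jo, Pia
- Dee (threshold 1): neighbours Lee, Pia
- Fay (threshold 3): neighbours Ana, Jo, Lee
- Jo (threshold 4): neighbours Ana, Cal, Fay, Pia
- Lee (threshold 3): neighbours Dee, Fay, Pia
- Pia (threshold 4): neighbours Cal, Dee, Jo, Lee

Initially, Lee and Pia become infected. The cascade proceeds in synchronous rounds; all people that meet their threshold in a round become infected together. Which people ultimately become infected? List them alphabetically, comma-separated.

Cal, Dee, Lee, Pia

Round 1 — Lee, Pia become infected (initial).
Round 2 — checking thresholds:
  Cal: 1 of 2 neighbours ≥ 1, becomes infected.
  Dee: 2 of 2 neighbours ≥ 1, becomes infected.
  Fay: 1 of 3 neighbours < 3, not yet.
  Jo: 1 of 4 neighbours < 4, not yet.
Round 3 — no new infections; cascade stops.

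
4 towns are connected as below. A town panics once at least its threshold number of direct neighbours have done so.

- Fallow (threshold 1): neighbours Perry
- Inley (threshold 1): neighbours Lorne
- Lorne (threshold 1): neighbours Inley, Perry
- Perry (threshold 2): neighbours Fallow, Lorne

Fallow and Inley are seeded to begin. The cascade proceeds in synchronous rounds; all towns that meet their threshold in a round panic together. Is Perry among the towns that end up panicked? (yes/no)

Round 1 — Fallow, Inley panic (initial).
Round 2 — checking thresholds:
  Lorne: 1 of 2 neighbours ≥ 1, panics.
  Perry: 1 of 2 neighbours < 2, not yet.
Round 3 — checking thresholds:
  Perry: 2 of 2 neighbours ≥ 2, panics.
Round 4 — no new panics; cascade stops.

yes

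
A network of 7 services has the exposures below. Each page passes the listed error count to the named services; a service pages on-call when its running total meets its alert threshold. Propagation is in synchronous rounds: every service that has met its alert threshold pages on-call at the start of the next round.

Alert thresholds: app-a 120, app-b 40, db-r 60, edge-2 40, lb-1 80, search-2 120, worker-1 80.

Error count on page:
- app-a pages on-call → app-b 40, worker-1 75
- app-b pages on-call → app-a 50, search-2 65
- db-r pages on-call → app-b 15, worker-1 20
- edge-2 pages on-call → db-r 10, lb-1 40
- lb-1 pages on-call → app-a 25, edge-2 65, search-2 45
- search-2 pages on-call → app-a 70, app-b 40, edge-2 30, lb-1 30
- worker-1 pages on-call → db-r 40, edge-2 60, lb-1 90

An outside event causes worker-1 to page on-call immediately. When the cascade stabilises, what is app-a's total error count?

25

Round 1 — worker-1 pages on-call (initial).
  db-r: +40 → 40 < 60
  edge-2: +60 → 60 ≥ 40
  lb-1: +90 → 90 ≥ 80
Round 2 — edge-2, lb-1 page on-call.
  app-a: +25 → 25 < 120
  db-r: +10 → 50 < 60
  search-2: +45 → 45 < 120
No further pages.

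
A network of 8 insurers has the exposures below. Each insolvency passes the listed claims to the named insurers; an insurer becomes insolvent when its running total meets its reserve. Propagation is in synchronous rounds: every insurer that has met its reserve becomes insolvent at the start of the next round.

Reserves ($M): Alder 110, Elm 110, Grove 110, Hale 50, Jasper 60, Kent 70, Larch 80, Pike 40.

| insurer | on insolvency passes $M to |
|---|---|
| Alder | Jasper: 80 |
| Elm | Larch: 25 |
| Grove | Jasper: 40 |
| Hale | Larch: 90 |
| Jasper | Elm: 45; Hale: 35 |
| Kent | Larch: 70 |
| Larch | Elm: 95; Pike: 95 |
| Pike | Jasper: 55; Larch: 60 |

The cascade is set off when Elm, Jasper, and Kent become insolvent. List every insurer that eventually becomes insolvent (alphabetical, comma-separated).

Round 1 — Elm, Jasper, Kent become insolvent (initial).
  Hale: +35 → 35 < 50
  Larch: +25+70 → 95 ≥ 80
Round 2 — Larch becomes insolvent.
  Pike: +95 → 95 ≥ 40
Round 3 — Pike becomes insolvent.
No further insolvencies.

Elm, Jasper, Kent, Larch, Pike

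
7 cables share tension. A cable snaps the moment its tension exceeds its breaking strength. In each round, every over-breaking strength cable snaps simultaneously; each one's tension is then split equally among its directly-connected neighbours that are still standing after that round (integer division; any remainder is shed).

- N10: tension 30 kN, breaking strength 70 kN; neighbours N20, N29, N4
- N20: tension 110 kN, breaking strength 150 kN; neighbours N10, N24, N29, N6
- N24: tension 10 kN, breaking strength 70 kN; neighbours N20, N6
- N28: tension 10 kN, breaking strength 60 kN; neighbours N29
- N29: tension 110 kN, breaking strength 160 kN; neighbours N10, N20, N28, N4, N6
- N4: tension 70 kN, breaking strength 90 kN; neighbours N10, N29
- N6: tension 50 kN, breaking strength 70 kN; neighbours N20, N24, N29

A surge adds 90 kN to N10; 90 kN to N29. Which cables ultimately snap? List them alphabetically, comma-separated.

Round 1 — N10 at 120 > 70; N29 at 200 > 160. N10, N29 snap.
  N10 sheds 120 kN to N20, N4: 60 each.
    N20: 110+60 = 170 > 150
    N4: 70+60 = 130 > 90
  N29 sheds 200 kN to N20, N28, N4, N6: 50 each.
    N20: 170+50 = 220 > 150
    N28: 10+50 = 60 ≤ 60
    N4: 130+50 = 180 > 90
    N6: 50+50 = 100 > 70
Round 2 — N20, N4, N6 snap.
  N20 sheds 220 kN to N24: 220 each.
    N24: 10+220 = 230 > 70
  N4 sheds 180 kN: no online neighbours, lost.
  N6 sheds 100 kN to N24: 100 each.
    N24: 230+100 = 330 > 70
Round 3 — N24 snaps.
  N24 sheds 330 kN: no online neighbours, lost.
No further breaks.

N10, N20, N24, N29, N4, N6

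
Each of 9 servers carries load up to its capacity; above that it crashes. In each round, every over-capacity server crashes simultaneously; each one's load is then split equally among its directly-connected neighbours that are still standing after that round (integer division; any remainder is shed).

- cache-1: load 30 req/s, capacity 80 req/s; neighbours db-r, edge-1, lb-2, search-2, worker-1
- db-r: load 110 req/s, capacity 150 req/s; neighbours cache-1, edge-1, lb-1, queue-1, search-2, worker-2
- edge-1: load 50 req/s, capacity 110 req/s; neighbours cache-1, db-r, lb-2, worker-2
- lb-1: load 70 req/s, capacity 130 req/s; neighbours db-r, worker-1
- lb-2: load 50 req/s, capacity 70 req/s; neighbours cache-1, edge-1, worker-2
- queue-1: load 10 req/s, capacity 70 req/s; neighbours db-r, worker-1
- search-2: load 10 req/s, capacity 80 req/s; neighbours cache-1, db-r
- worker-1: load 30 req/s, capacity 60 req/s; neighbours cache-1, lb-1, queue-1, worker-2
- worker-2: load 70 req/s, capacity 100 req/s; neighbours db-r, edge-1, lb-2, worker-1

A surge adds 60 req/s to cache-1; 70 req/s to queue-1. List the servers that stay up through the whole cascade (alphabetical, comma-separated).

Round 1 — cache-1 at 90 > 80; queue-1 at 80 > 70. cache-1, queue-1 crash.
  cache-1 sheds 90 req/s to db-r, edge-1, lb-2, search-2, worker-1: 18 each.
    db-r: 110+18 = 128 ≤ 150
    edge-1: 50+18 = 68 ≤ 110
    lb-2: 50+18 = 68 ≤ 70
    search-2: 10+18 = 28 ≤ 80
    worker-1: 30+18 = 48 ≤ 60
  queue-1 sheds 80 req/s to db-r, worker-1: 40 each.
    db-r: 128+40 = 168 > 150
    worker-1: 48+40 = 88 > 60
Round 2 — db-r, worker-1 crash.
  db-r sheds 168 req/s to edge-1, lb-1, search-2, worker-2: 42 each.
    edge-1: 68+42 = 110 ≤ 110
    lb-1: 70+42 = 112 ≤ 130
    search-2: 28+42 = 70 ≤ 80
    worker-2: 70+42 = 112 > 100
  worker-1 sheds 88 req/s to lb-1, worker-2: 44 each.
    lb-1: 112+44 = 156 > 130
    worker-2: 112+44 = 156 > 100
Round 3 — lb-1, worker-2 crash.
  lb-1 sheds 156 req/s: no online neighbours, lost.
  worker-2 sheds 156 req/s to edge-1, lb-2: 78 each.
    edge-1: 110+78 = 188 > 110
    lb-2: 68+78 = 146 > 70
Round 4 — edge-1, lb-2 crash.
  edge-1 sheds 188 req/s: no online neighbours, lost.
  lb-2 sheds 146 req/s: no online neighbours, lost.
No further crashes.

search-2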